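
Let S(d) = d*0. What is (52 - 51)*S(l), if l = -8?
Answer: 0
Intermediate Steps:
S(d) = 0
(52 - 51)*S(l) = (52 - 51)*0 = 1*0 = 0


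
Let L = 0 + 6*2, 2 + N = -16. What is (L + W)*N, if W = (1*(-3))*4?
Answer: 0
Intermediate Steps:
N = -18 (N = -2 - 16 = -18)
L = 12 (L = 0 + 12 = 12)
W = -12 (W = -3*4 = -12)
(L + W)*N = (12 - 12)*(-18) = 0*(-18) = 0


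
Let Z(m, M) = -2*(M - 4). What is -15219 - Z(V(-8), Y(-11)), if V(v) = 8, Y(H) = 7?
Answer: -15213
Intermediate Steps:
Z(m, M) = 8 - 2*M (Z(m, M) = -2*(-4 + M) = 8 - 2*M)
-15219 - Z(V(-8), Y(-11)) = -15219 - (8 - 2*7) = -15219 - (8 - 14) = -15219 - 1*(-6) = -15219 + 6 = -15213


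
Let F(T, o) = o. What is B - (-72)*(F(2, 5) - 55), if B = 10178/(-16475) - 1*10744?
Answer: -236327578/16475 ≈ -14345.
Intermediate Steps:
B = -177017578/16475 (B = 10178*(-1/16475) - 10744 = -10178/16475 - 10744 = -177017578/16475 ≈ -10745.)
B - (-72)*(F(2, 5) - 55) = -177017578/16475 - (-72)*(5 - 55) = -177017578/16475 - (-72)*(-50) = -177017578/16475 - 1*3600 = -177017578/16475 - 3600 = -236327578/16475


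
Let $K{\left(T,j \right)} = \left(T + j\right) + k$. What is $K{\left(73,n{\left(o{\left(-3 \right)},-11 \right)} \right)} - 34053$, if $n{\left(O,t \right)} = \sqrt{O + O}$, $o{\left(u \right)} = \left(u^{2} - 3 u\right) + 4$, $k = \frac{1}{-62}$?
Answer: $- \frac{2106761}{62} + 2 \sqrt{11} \approx -33973.0$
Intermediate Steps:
$k = - \frac{1}{62} \approx -0.016129$
$o{\left(u \right)} = 4 + u^{2} - 3 u$
$n{\left(O,t \right)} = \sqrt{2} \sqrt{O}$ ($n{\left(O,t \right)} = \sqrt{2 O} = \sqrt{2} \sqrt{O}$)
$K{\left(T,j \right)} = - \frac{1}{62} + T + j$ ($K{\left(T,j \right)} = \left(T + j\right) - \frac{1}{62} = - \frac{1}{62} + T + j$)
$K{\left(73,n{\left(o{\left(-3 \right)},-11 \right)} \right)} - 34053 = \left(- \frac{1}{62} + 73 + \sqrt{2} \sqrt{4 + \left(-3\right)^{2} - -9}\right) - 34053 = \left(- \frac{1}{62} + 73 + \sqrt{2} \sqrt{4 + 9 + 9}\right) - 34053 = \left(- \frac{1}{62} + 73 + \sqrt{2} \sqrt{22}\right) - 34053 = \left(- \frac{1}{62} + 73 + 2 \sqrt{11}\right) - 34053 = \left(\frac{4525}{62} + 2 \sqrt{11}\right) - 34053 = - \frac{2106761}{62} + 2 \sqrt{11}$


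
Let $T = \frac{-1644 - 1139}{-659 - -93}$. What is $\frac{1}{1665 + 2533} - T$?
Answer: $- \frac{2920617}{594017} \approx -4.9167$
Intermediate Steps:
$T = \frac{2783}{566}$ ($T = - \frac{2783}{-659 + \left(-499 + 592\right)} = - \frac{2783}{-659 + 93} = - \frac{2783}{-566} = \left(-2783\right) \left(- \frac{1}{566}\right) = \frac{2783}{566} \approx 4.917$)
$\frac{1}{1665 + 2533} - T = \frac{1}{1665 + 2533} - \frac{2783}{566} = \frac{1}{4198} - \frac{2783}{566} = - \frac{2920617}{594017}$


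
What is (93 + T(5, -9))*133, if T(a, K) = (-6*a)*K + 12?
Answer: 49875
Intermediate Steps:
T(a, K) = 12 - 6*K*a (T(a, K) = -6*K*a + 12 = 12 - 6*K*a)
(93 + T(5, -9))*133 = (93 + (12 - 6*(-9)*5))*133 = (93 + (12 + 270))*133 = (93 + 282)*133 = 375*133 = 49875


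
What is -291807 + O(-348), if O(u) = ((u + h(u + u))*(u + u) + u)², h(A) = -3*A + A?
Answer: 528487996977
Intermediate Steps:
h(A) = -2*A
O(u) = (u - 6*u²)² (O(u) = ((u - 2*(u + u))*(u + u) + u)² = ((u - 4*u)*(2*u) + u)² = ((-3*u)*(2*u) + u)² = (-6*u² + u)² = (u - 6*u²)²)
-291807 + O(-348) = -291807 + (-348)²*(1 - 6*(-348))² = -291807 + 121104*(1 + 2088)² = -291807 + 121104*2089² = -291807 + 121104*4363921 = -291807 + 528488288784 = 528487996977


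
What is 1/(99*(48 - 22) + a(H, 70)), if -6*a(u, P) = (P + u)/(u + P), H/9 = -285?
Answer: 6/15443 ≈ 0.00038853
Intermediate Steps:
H = -2565 (H = 9*(-285) = -2565)
a(u, P) = -1/6 (a(u, P) = -(P + u)/(6*(u + P)) = -(P + u)/(6*(P + u)) = -1/6*1 = -1/6)
1/(99*(48 - 22) + a(H, 70)) = 1/(99*(48 - 22) - 1/6) = 1/(99*26 - 1/6) = 1/(2574 - 1/6) = 1/(15443/6) = 6/15443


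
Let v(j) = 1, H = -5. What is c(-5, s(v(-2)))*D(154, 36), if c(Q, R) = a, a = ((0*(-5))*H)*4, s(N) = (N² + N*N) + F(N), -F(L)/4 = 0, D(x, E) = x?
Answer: 0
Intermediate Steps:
F(L) = 0 (F(L) = -4*0 = 0)
s(N) = 2*N² (s(N) = (N² + N*N) + 0 = (N² + N²) + 0 = 2*N² + 0 = 2*N²)
a = 0 (a = ((0*(-5))*(-5))*4 = (0*(-5))*4 = 0*4 = 0)
c(Q, R) = 0
c(-5, s(v(-2)))*D(154, 36) = 0*154 = 0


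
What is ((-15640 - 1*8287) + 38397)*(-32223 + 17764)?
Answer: -209221730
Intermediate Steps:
((-15640 - 1*8287) + 38397)*(-32223 + 17764) = ((-15640 - 8287) + 38397)*(-14459) = (-23927 + 38397)*(-14459) = 14470*(-14459) = -209221730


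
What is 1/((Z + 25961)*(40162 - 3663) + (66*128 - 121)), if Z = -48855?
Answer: -1/835599779 ≈ -1.1967e-9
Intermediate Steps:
1/((Z + 25961)*(40162 - 3663) + (66*128 - 121)) = 1/((-48855 + 25961)*(40162 - 3663) + (66*128 - 121)) = 1/(-22894*36499 + (8448 - 121)) = 1/(-835608106 + 8327) = 1/(-835599779) = -1/835599779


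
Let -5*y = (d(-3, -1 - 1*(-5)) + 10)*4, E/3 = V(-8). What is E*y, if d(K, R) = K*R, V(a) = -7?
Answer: -168/5 ≈ -33.600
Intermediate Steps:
E = -21 (E = 3*(-7) = -21)
y = 8/5 (y = -(-3*(-1 - 1*(-5)) + 10)*4/5 = -(-3*(-1 + 5) + 10)*4/5 = -(-3*4 + 10)*4/5 = -(-12 + 10)*4/5 = -(-2)*4/5 = -⅕*(-8) = 8/5 ≈ 1.6000)
E*y = -21*8/5 = -168/5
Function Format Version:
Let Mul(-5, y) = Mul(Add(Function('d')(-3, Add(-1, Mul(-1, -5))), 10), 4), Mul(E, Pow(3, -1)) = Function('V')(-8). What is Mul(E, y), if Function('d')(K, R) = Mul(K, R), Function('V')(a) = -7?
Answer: Rational(-168, 5) ≈ -33.600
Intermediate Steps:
E = -21 (E = Mul(3, -7) = -21)
y = Rational(8, 5) (y = Mul(Rational(-1, 5), Mul(Add(Mul(-3, Add(-1, Mul(-1, -5))), 10), 4)) = Mul(Rational(-1, 5), Mul(Add(Mul(-3, Add(-1, 5)), 10), 4)) = Mul(Rational(-1, 5), Mul(Add(Mul(-3, 4), 10), 4)) = Mul(Rational(-1, 5), Mul(Add(-12, 10), 4)) = Mul(Rational(-1, 5), Mul(-2, 4)) = Mul(Rational(-1, 5), -8) = Rational(8, 5) ≈ 1.6000)
Mul(E, y) = Mul(-21, Rational(8, 5)) = Rational(-168, 5)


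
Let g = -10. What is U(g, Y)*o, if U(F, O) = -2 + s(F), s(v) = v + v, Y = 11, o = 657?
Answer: -14454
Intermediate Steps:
s(v) = 2*v
U(F, O) = -2 + 2*F
U(g, Y)*o = (-2 + 2*(-10))*657 = (-2 - 20)*657 = -22*657 = -14454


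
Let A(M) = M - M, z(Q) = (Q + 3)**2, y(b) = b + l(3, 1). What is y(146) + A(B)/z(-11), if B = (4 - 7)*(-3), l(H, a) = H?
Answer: 149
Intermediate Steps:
y(b) = 3 + b (y(b) = b + 3 = 3 + b)
z(Q) = (3 + Q)**2
B = 9 (B = -3*(-3) = 9)
A(M) = 0
y(146) + A(B)/z(-11) = (3 + 146) + 0/((3 - 11)**2) = 149 + 0/((-8)**2) = 149 + 0/64 = 149 + 0*(1/64) = 149 + 0 = 149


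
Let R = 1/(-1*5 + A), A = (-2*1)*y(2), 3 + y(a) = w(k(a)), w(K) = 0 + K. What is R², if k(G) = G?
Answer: ⅑ ≈ 0.11111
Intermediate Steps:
w(K) = K
y(a) = -3 + a
A = 2 (A = (-2*1)*(-3 + 2) = -2*(-1) = 2)
R = -⅓ (R = 1/(-1*5 + 2) = 1/(-5 + 2) = 1/(-3) = -⅓ ≈ -0.33333)
R² = (-⅓)² = ⅑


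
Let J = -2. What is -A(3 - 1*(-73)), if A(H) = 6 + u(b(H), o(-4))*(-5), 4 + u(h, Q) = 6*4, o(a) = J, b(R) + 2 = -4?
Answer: 94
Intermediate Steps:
b(R) = -6 (b(R) = -2 - 4 = -6)
o(a) = -2
u(h, Q) = 20 (u(h, Q) = -4 + 6*4 = -4 + 24 = 20)
A(H) = -94 (A(H) = 6 + 20*(-5) = 6 - 100 = -94)
-A(3 - 1*(-73)) = -1*(-94) = 94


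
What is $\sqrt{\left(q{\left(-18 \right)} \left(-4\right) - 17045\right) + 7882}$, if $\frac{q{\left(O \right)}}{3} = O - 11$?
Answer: $i \sqrt{8815} \approx 93.888 i$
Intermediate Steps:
$q{\left(O \right)} = -33 + 3 O$ ($q{\left(O \right)} = 3 \left(O - 11\right) = 3 \left(-11 + O\right) = -33 + 3 O$)
$\sqrt{\left(q{\left(-18 \right)} \left(-4\right) - 17045\right) + 7882} = \sqrt{\left(\left(-33 + 3 \left(-18\right)\right) \left(-4\right) - 17045\right) + 7882} = \sqrt{\left(\left(-33 - 54\right) \left(-4\right) - 17045\right) + 7882} = \sqrt{\left(\left(-87\right) \left(-4\right) - 17045\right) + 7882} = \sqrt{\left(348 - 17045\right) + 7882} = \sqrt{-16697 + 7882} = \sqrt{-8815} = i \sqrt{8815}$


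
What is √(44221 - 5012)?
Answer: √39209 ≈ 198.01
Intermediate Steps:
√(44221 - 5012) = √39209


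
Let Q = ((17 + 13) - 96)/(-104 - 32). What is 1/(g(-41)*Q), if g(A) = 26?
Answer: 34/429 ≈ 0.079254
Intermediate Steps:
Q = 33/68 (Q = (30 - 96)/(-136) = -66*(-1/136) = 33/68 ≈ 0.48529)
1/(g(-41)*Q) = 1/(26*(33/68)) = 1/(429/34) = 34/429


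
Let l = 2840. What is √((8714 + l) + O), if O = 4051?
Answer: √15605 ≈ 124.92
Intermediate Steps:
√((8714 + l) + O) = √((8714 + 2840) + 4051) = √(11554 + 4051) = √15605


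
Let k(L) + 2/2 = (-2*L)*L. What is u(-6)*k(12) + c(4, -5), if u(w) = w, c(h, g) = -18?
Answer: 1716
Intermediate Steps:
k(L) = -1 - 2*L² (k(L) = -1 + (-2*L)*L = -1 - 2*L²)
u(-6)*k(12) + c(4, -5) = -6*(-1 - 2*12²) - 18 = -6*(-1 - 2*144) - 18 = -6*(-1 - 288) - 18 = -6*(-289) - 18 = 1734 - 18 = 1716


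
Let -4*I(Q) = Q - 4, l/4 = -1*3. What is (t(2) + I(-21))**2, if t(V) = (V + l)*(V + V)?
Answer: 18225/16 ≈ 1139.1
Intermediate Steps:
l = -12 (l = 4*(-1*3) = 4*(-3) = -12)
I(Q) = 1 - Q/4 (I(Q) = -(Q - 4)/4 = -(-4 + Q)/4 = 1 - Q/4)
t(V) = 2*V*(-12 + V) (t(V) = (V - 12)*(V + V) = (-12 + V)*(2*V) = 2*V*(-12 + V))
(t(2) + I(-21))**2 = (2*2*(-12 + 2) + (1 - 1/4*(-21)))**2 = (2*2*(-10) + (1 + 21/4))**2 = (-40 + 25/4)**2 = (-135/4)**2 = 18225/16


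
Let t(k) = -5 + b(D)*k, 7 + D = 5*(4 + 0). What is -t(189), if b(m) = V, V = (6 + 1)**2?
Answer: -9256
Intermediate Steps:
D = 13 (D = -7 + 5*(4 + 0) = -7 + 5*4 = -7 + 20 = 13)
V = 49 (V = 7**2 = 49)
b(m) = 49
t(k) = -5 + 49*k
-t(189) = -(-5 + 49*189) = -(-5 + 9261) = -1*9256 = -9256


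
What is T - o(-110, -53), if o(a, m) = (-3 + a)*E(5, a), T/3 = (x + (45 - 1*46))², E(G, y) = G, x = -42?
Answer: 6112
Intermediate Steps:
T = 5547 (T = 3*(-42 + (45 - 1*46))² = 3*(-42 + (45 - 46))² = 3*(-42 - 1)² = 3*(-43)² = 3*1849 = 5547)
o(a, m) = -15 + 5*a (o(a, m) = (-3 + a)*5 = -15 + 5*a)
T - o(-110, -53) = 5547 - (-15 + 5*(-110)) = 5547 - (-15 - 550) = 5547 - 1*(-565) = 5547 + 565 = 6112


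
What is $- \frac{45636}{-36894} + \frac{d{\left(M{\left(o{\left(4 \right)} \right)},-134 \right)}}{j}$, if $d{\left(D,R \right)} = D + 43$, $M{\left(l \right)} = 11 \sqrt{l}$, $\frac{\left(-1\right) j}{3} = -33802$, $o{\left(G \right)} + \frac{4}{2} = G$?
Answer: $\frac{771558443}{623545494} + \frac{11 \sqrt{2}}{101406} \approx 1.2375$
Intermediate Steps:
$o{\left(G \right)} = -2 + G$
$j = 101406$ ($j = \left(-3\right) \left(-33802\right) = 101406$)
$d{\left(D,R \right)} = 43 + D$
$- \frac{45636}{-36894} + \frac{d{\left(M{\left(o{\left(4 \right)} \right)},-134 \right)}}{j} = - \frac{45636}{-36894} + \frac{43 + 11 \sqrt{-2 + 4}}{101406} = \left(-45636\right) \left(- \frac{1}{36894}\right) + \left(43 + 11 \sqrt{2}\right) \frac{1}{101406} = \frac{7606}{6149} + \left(\frac{43}{101406} + \frac{11 \sqrt{2}}{101406}\right) = \frac{771558443}{623545494} + \frac{11 \sqrt{2}}{101406}$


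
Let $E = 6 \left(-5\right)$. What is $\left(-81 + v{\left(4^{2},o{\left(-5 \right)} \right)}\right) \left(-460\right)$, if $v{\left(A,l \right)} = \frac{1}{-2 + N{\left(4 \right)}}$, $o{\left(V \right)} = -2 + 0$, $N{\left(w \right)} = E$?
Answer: $\frac{298195}{8} \approx 37274.0$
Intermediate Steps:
$E = -30$
$N{\left(w \right)} = -30$
$o{\left(V \right)} = -2$
$v{\left(A,l \right)} = - \frac{1}{32}$ ($v{\left(A,l \right)} = \frac{1}{-2 - 30} = \frac{1}{-32} = - \frac{1}{32}$)
$\left(-81 + v{\left(4^{2},o{\left(-5 \right)} \right)}\right) \left(-460\right) = \left(-81 - \frac{1}{32}\right) \left(-460\right) = \left(- \frac{2593}{32}\right) \left(-460\right) = \frac{298195}{8}$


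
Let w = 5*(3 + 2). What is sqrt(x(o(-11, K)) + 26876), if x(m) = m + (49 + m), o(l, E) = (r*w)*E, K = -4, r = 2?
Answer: 5*sqrt(1061) ≈ 162.86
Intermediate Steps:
w = 25 (w = 5*5 = 25)
o(l, E) = 50*E (o(l, E) = (2*25)*E = 50*E)
x(m) = 49 + 2*m
sqrt(x(o(-11, K)) + 26876) = sqrt((49 + 2*(50*(-4))) + 26876) = sqrt((49 + 2*(-200)) + 26876) = sqrt((49 - 400) + 26876) = sqrt(-351 + 26876) = sqrt(26525) = 5*sqrt(1061)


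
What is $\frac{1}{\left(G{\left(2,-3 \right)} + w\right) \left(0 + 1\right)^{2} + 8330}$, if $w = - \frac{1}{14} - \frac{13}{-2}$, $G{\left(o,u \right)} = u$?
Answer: $\frac{7}{58334} \approx 0.00012$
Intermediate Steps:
$w = \frac{45}{7}$ ($w = \left(-1\right) \frac{1}{14} - - \frac{13}{2} = - \frac{1}{14} + \frac{13}{2} = \frac{45}{7} \approx 6.4286$)
$\frac{1}{\left(G{\left(2,-3 \right)} + w\right) \left(0 + 1\right)^{2} + 8330} = \frac{1}{\left(-3 + \frac{45}{7}\right) \left(0 + 1\right)^{2} + 8330} = \frac{1}{\frac{24 \cdot 1^{2}}{7} + 8330} = \frac{1}{\frac{24}{7} \cdot 1 + 8330} = \frac{1}{\frac{24}{7} + 8330} = \frac{1}{\frac{58334}{7}} = \frac{7}{58334}$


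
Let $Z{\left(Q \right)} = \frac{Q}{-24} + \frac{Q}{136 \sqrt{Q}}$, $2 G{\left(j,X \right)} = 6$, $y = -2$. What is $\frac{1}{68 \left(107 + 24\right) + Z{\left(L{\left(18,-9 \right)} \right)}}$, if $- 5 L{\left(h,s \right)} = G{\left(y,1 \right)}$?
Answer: $\frac{514883845}{4586598163358} - \frac{85 i \sqrt{15}}{4586598163358} \approx 0.00011226 - 7.1775 \cdot 10^{-11} i$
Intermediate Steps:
$G{\left(j,X \right)} = 3$ ($G{\left(j,X \right)} = \frac{1}{2} \cdot 6 = 3$)
$L{\left(h,s \right)} = - \frac{3}{5}$ ($L{\left(h,s \right)} = \left(- \frac{1}{5}\right) 3 = - \frac{3}{5}$)
$Z{\left(Q \right)} = - \frac{Q}{24} + \frac{\sqrt{Q}}{136}$ ($Z{\left(Q \right)} = Q \left(- \frac{1}{24}\right) + Q \frac{1}{136 \sqrt{Q}} = - \frac{Q}{24} + \frac{\sqrt{Q}}{136}$)
$\frac{1}{68 \left(107 + 24\right) + Z{\left(L{\left(18,-9 \right)} \right)}} = \frac{1}{68 \left(107 + 24\right) + \left(\left(- \frac{1}{24}\right) \left(- \frac{3}{5}\right) + \frac{\sqrt{- \frac{3}{5}}}{136}\right)} = \frac{1}{68 \cdot 131 + \left(\frac{1}{40} + \frac{\frac{1}{5} i \sqrt{15}}{136}\right)} = \frac{1}{8908 + \left(\frac{1}{40} + \frac{i \sqrt{15}}{680}\right)} = \frac{1}{\frac{356321}{40} + \frac{i \sqrt{15}}{680}}$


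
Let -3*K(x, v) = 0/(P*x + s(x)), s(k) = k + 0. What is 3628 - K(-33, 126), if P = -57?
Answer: 3628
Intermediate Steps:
s(k) = k
K(x, v) = 0 (K(x, v) = -0/(-57*x + x) = -0/((-56*x)) = -0*(-1/(56*x)) = -⅓*0 = 0)
3628 - K(-33, 126) = 3628 - 1*0 = 3628 + 0 = 3628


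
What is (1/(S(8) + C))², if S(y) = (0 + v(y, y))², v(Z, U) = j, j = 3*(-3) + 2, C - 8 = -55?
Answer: ¼ ≈ 0.25000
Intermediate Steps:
C = -47 (C = 8 - 55 = -47)
j = -7 (j = -9 + 2 = -7)
v(Z, U) = -7
S(y) = 49 (S(y) = (0 - 7)² = (-7)² = 49)
(1/(S(8) + C))² = (1/(49 - 47))² = (1/2)² = (½)² = ¼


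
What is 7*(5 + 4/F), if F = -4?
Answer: 28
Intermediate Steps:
7*(5 + 4/F) = 7*(5 + 4/(-4)) = 7*(5 + 4*(-¼)) = 7*(5 - 1) = 7*4 = 28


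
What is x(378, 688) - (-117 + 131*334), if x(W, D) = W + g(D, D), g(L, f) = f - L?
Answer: -43259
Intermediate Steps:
x(W, D) = W (x(W, D) = W + (D - D) = W + 0 = W)
x(378, 688) - (-117 + 131*334) = 378 - (-117 + 131*334) = 378 - (-117 + 43754) = 378 - 1*43637 = 378 - 43637 = -43259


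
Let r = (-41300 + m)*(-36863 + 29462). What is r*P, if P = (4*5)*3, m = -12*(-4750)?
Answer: -6971742000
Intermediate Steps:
m = 57000
r = -116195700 (r = (-41300 + 57000)*(-36863 + 29462) = 15700*(-7401) = -116195700)
P = 60 (P = 20*3 = 60)
r*P = -116195700*60 = -6971742000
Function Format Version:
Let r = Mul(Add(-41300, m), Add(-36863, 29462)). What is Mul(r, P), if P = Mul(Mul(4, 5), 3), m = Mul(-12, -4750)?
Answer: -6971742000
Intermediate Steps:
m = 57000
r = -116195700 (r = Mul(Add(-41300, 57000), Add(-36863, 29462)) = Mul(15700, -7401) = -116195700)
P = 60 (P = Mul(20, 3) = 60)
Mul(r, P) = Mul(-116195700, 60) = -6971742000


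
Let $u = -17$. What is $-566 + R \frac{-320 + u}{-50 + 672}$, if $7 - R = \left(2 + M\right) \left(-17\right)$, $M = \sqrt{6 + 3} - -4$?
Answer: $- \frac{202986}{311} \approx -652.69$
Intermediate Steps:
$M = 7$ ($M = \sqrt{9} + 4 = 3 + 4 = 7$)
$R = 160$ ($R = 7 - \left(2 + 7\right) \left(-17\right) = 7 - 9 \left(-17\right) = 7 - -153 = 7 + 153 = 160$)
$-566 + R \frac{-320 + u}{-50 + 672} = -566 + 160 \frac{-320 - 17}{-50 + 672} = -566 + 160 \left(- \frac{337}{622}\right) = -566 - \frac{26960}{311} = - \frac{202986}{311}$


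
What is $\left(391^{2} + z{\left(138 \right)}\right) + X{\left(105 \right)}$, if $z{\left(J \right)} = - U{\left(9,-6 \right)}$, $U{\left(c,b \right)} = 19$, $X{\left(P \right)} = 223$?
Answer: $153085$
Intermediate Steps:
$z{\left(J \right)} = -19$ ($z{\left(J \right)} = \left(-1\right) 19 = -19$)
$\left(391^{2} + z{\left(138 \right)}\right) + X{\left(105 \right)} = \left(391^{2} - 19\right) + 223 = \left(152881 - 19\right) + 223 = 152862 + 223 = 153085$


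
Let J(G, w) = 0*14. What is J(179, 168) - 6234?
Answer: -6234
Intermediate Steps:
J(G, w) = 0
J(179, 168) - 6234 = 0 - 6234 = -6234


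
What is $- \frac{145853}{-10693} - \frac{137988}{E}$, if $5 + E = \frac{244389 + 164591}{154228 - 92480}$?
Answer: $- \frac{5693431541932}{66991645} \approx -84987.0$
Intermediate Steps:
$E = \frac{25060}{15437}$ ($E = -5 + \frac{244389 + 164591}{154228 - 92480} = -5 + \frac{408980}{61748} = -5 + 408980 \cdot \frac{1}{61748} = -5 + \frac{102245}{15437} = \frac{25060}{15437} \approx 1.6234$)
$- \frac{145853}{-10693} - \frac{137988}{E} = - \frac{145853}{-10693} - \frac{137988}{\frac{25060}{15437}} = \left(-145853\right) \left(- \frac{1}{10693}\right) - \frac{532530189}{6265} = \frac{145853}{10693} - \frac{532530189}{6265} = - \frac{5693431541932}{66991645}$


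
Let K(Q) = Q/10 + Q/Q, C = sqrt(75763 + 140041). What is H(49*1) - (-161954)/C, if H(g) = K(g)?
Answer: 59/10 + 80977*sqrt(53951)/53951 ≈ 354.53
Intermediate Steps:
C = 2*sqrt(53951) (C = sqrt(215804) = 2*sqrt(53951) ≈ 464.55)
K(Q) = 1 + Q/10 (K(Q) = Q*(1/10) + 1 = Q/10 + 1 = 1 + Q/10)
H(g) = 1 + g/10
H(49*1) - (-161954)/C = (1 + (49*1)/10) - (-161954)/(2*sqrt(53951)) = (1 + (1/10)*49) - (-161954)*sqrt(53951)/107902 = (1 + 49/10) - (-80977)*sqrt(53951)/53951 = 59/10 + 80977*sqrt(53951)/53951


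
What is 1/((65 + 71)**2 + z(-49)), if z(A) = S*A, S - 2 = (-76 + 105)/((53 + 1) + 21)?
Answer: 75/1378429 ≈ 5.4410e-5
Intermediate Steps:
S = 179/75 (S = 2 + (-76 + 105)/((53 + 1) + 21) = 2 + 29/(54 + 21) = 2 + 29/75 = 179/75 ≈ 2.3867)
z(A) = 179*A/75
1/((65 + 71)**2 + z(-49)) = 1/((65 + 71)**2 + (179/75)*(-49)) = 1/(136**2 - 8771/75) = 1/(18496 - 8771/75) = 1/(1378429/75) = 75/1378429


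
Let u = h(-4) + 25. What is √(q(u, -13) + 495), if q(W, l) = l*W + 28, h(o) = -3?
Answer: √237 ≈ 15.395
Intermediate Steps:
u = 22 (u = -3 + 25 = 22)
q(W, l) = 28 + W*l (q(W, l) = W*l + 28 = 28 + W*l)
√(q(u, -13) + 495) = √((28 + 22*(-13)) + 495) = √((28 - 286) + 495) = √(-258 + 495) = √237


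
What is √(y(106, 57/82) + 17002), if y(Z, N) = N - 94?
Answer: 3*√12632674/82 ≈ 130.03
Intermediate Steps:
y(Z, N) = -94 + N
√(y(106, 57/82) + 17002) = √((-94 + 57/82) + 17002) = √(-7651/82 + 17002) = √(1386513/82) = 3*√12632674/82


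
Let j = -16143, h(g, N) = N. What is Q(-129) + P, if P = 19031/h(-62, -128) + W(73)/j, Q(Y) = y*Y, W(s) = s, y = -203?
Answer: 53803076071/2066304 ≈ 26038.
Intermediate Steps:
Q(Y) = -203*Y
P = -307226777/2066304 (P = 19031/(-128) + 73/(-16143) = 19031*(-1/128) + 73*(-1/16143) = -19031/128 - 73/16143 = -307226777/2066304 ≈ -148.68)
Q(-129) + P = -203*(-129) - 307226777/2066304 = 26187 - 307226777/2066304 = 53803076071/2066304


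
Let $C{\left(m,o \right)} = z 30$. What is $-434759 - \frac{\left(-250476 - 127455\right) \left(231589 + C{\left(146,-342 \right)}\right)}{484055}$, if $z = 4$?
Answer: $- \frac{122877253666}{484055} \approx -2.5385 \cdot 10^{5}$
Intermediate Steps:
$C{\left(m,o \right)} = 120$ ($C{\left(m,o \right)} = 4 \cdot 30 = 120$)
$-434759 - \frac{\left(-250476 - 127455\right) \left(231589 + C{\left(146,-342 \right)}\right)}{484055} = -434759 - \frac{\left(-250476 - 127455\right) \left(231589 + 120\right)}{484055} = -434759 - \left(-377931\right) 231709 \cdot \frac{1}{484055} = -434759 - \left(-87570014079\right) \frac{1}{484055} = -434759 - - \frac{87570014079}{484055} = -434759 + \frac{87570014079}{484055} = - \frac{122877253666}{484055}$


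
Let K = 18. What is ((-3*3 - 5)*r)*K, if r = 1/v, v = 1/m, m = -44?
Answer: 11088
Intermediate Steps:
v = -1/44 (v = 1/(-44) = -1/44 ≈ -0.022727)
r = -44 (r = 1/(-1/44) = -44)
((-3*3 - 5)*r)*K = ((-3*3 - 5)*(-44))*18 = ((-9 - 5)*(-44))*18 = -14*(-44)*18 = 616*18 = 11088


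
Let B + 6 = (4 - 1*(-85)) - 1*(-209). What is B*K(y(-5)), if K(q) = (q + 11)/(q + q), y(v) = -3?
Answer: -1168/3 ≈ -389.33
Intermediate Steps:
K(q) = (11 + q)/(2*q) (K(q) = (11 + q)/((2*q)) = (11 + q)*(1/(2*q)) = (11 + q)/(2*q))
B = 292 (B = -6 + ((4 - 1*(-85)) - 1*(-209)) = -6 + ((4 + 85) + 209) = -6 + (89 + 209) = -6 + 298 = 292)
B*K(y(-5)) = 292*((½)*(11 - 3)/(-3)) = 292*((½)*(-⅓)*8) = 292*(-4/3) = -1168/3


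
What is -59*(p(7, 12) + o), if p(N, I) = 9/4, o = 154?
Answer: -36875/4 ≈ -9218.8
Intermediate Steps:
p(N, I) = 9/4 (p(N, I) = 9*(1/4) = 9/4)
-59*(p(7, 12) + o) = -59*(9/4 + 154) = -59*625/4 = -36875/4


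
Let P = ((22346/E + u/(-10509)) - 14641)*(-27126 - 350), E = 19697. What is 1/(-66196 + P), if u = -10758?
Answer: 68998591/27747826274398240 ≈ 2.4866e-9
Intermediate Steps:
P = 27752393705128076/68998591 (P = ((22346/19697 - 10758/(-10509)) - 14641)*(-27126 - 350) = ((22346*(1/19697) - 10758*(-1/10509)) - 14641)*(-27476) = ((22346/19697 + 3586/3503) - 14641)*(-27476) = (148911480/68998591 - 14641)*(-27476) = -1010059459351/68998591*(-27476) = 27752393705128076/68998591 ≈ 4.0222e+8)
1/(-66196 + P) = 1/(-66196 + 27752393705128076/68998591) = 1/(27747826274398240/68998591) = 68998591/27747826274398240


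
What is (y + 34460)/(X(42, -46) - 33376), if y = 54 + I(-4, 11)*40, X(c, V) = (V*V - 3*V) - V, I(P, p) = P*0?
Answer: -17257/15538 ≈ -1.1106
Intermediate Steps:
I(P, p) = 0
X(c, V) = V² - 4*V (X(c, V) = (V² - 3*V) - V = V² - 4*V)
y = 54 (y = 54 + 0*40 = 54 + 0 = 54)
(y + 34460)/(X(42, -46) - 33376) = (54 + 34460)/(-46*(-4 - 46) - 33376) = 34514/(-46*(-50) - 33376) = 34514/(2300 - 33376) = 34514/(-31076) = 34514*(-1/31076) = -17257/15538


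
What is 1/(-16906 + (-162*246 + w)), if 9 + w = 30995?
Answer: -1/25772 ≈ -3.8802e-5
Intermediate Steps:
w = 30986 (w = -9 + 30995 = 30986)
1/(-16906 + (-162*246 + w)) = 1/(-16906 + (-162*246 + 30986)) = 1/(-16906 + (-39852 + 30986)) = 1/(-16906 - 8866) = 1/(-25772) = -1/25772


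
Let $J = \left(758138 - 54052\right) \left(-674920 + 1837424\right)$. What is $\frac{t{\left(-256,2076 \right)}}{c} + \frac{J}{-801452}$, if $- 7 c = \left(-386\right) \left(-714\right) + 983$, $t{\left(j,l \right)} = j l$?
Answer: $- \frac{56596062498536036}{55417801081} \approx -1.0213 \cdot 10^{6}$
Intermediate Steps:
$J = 818502791344$ ($J = 704086 \cdot 1162504 = 818502791344$)
$c = - \frac{276587}{7}$ ($c = - \frac{\left(-386\right) \left(-714\right) + 983}{7} = - \frac{275604 + 983}{7} = \left(- \frac{1}{7}\right) 276587 = - \frac{276587}{7} \approx -39512.0$)
$\frac{t{\left(-256,2076 \right)}}{c} + \frac{J}{-801452} = \frac{\left(-256\right) 2076}{- \frac{276587}{7}} + \frac{818502791344}{-801452} = \left(-531456\right) \left(- \frac{7}{276587}\right) + 818502791344 \left(- \frac{1}{801452}\right) = \frac{3720192}{276587} - \frac{204625697836}{200363} = - \frac{56596062498536036}{55417801081}$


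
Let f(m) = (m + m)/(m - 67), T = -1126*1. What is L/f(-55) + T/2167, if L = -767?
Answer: -9222669/10835 ≈ -851.19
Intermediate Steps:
T = -1126
f(m) = 2*m/(-67 + m) (f(m) = (2*m)/(-67 + m) = 2*m/(-67 + m))
L/f(-55) + T/2167 = -767/(2*(-55)/(-67 - 55)) - 1126/2167 = -767/(2*(-55)/(-122)) - 1126*1/2167 = -767/(2*(-55)*(-1/122)) - 1126/2167 = -767/55/61 - 1126/2167 = -767*61/55 - 1126/2167 = -46787/55 - 1126/2167 = -9222669/10835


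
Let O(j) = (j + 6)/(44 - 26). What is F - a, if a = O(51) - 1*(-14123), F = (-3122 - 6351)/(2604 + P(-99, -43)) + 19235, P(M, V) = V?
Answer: 78445495/15366 ≈ 5105.1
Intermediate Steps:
O(j) = ⅓ + j/18 (O(j) = (6 + j)/18 = (6 + j)*(1/18) = ⅓ + j/18)
F = 49251362/2561 (F = (-3122 - 6351)/(2604 - 43) + 19235 = -9473/2561 + 19235 = 49251362/2561 ≈ 19231.)
a = 84757/6 (a = (⅓ + (1/18)*51) - 1*(-14123) = (⅓ + 17/6) + 14123 = 19/6 + 14123 = 84757/6 ≈ 14126.)
F - a = 49251362/2561 - 1*84757/6 = 49251362/2561 - 84757/6 = 78445495/15366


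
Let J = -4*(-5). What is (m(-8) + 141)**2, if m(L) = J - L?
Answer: 28561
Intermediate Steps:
J = 20
m(L) = 20 - L
(m(-8) + 141)**2 = ((20 - 1*(-8)) + 141)**2 = ((20 + 8) + 141)**2 = (28 + 141)**2 = 169**2 = 28561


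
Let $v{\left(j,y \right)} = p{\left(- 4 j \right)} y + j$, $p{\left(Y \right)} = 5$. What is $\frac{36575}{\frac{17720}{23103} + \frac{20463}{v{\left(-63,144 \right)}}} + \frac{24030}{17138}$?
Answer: $\frac{529220573753040}{461201412089} \approx 1147.5$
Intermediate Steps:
$v{\left(j,y \right)} = j + 5 y$ ($v{\left(j,y \right)} = 5 y + j = j + 5 y$)
$\frac{36575}{\frac{17720}{23103} + \frac{20463}{v{\left(-63,144 \right)}}} + \frac{24030}{17138} = \frac{36575}{\frac{17720}{23103} + \frac{20463}{-63 + 5 \cdot 144}} + \frac{24030}{17138} = \frac{36575}{17720 \cdot \frac{1}{23103} + \frac{20463}{-63 + 720}} + 24030 \cdot \frac{1}{17138} = \frac{36575}{\frac{17720}{23103} + \frac{20463}{657}} + \frac{12015}{8569} = \frac{36575}{\frac{17720}{23103} + 20463 \cdot \frac{1}{657}} + \frac{12015}{8569} = \frac{36575}{\frac{17720}{23103} + \frac{6821}{219}} + \frac{12015}{8569} = \frac{36575}{\frac{53822081}{1686519}} + \frac{12015}{8569} = 36575 \cdot \frac{1686519}{53822081} + \frac{12015}{8569} = \frac{61684432425}{53822081} + \frac{12015}{8569} = \frac{529220573753040}{461201412089}$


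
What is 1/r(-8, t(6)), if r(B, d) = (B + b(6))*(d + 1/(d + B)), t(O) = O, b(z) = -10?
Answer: -1/99 ≈ -0.010101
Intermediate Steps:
r(B, d) = (-10 + B)*(d + 1/(B + d)) (r(B, d) = (B - 10)*(d + 1/(d + B)) = (-10 + B)*(d + 1/(B + d)))
1/r(-8, t(6)) = 1/((-10 - 8 - 10*6**2 - 8*6**2 + 6*(-8)**2 - 10*(-8)*6)/(-8 + 6)) = 1/((-10 - 8 - 10*36 - 8*36 + 6*64 + 480)/(-2)) = 1/(-(-10 - 8 - 360 - 288 + 384 + 480)/2) = 1/(-1/2*198) = 1/(-99) = -1/99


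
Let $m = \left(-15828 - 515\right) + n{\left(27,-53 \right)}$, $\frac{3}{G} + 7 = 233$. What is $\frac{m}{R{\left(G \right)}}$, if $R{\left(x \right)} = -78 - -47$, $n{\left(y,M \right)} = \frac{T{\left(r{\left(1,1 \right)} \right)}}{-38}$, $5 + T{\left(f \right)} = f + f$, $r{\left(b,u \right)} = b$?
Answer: $\frac{621031}{1178} \approx 527.19$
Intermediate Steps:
$G = \frac{3}{226}$ ($G = \frac{3}{-7 + 233} = \frac{3}{226} \approx 0.013274$)
$T{\left(f \right)} = -5 + 2 f$ ($T{\left(f \right)} = -5 + \left(f + f\right) = -5 + 2 f$)
$n{\left(y,M \right)} = \frac{3}{38}$ ($n{\left(y,M \right)} = \frac{-5 + 2 \cdot 1}{-38} = \left(-5 + 2\right) \left(- \frac{1}{38}\right) = \left(-3\right) \left(- \frac{1}{38}\right) = \frac{3}{38}$)
$R{\left(x \right)} = -31$ ($R{\left(x \right)} = -78 + 47 = -31$)
$m = - \frac{621031}{38}$ ($m = \left(-15828 - 515\right) + \frac{3}{38} = -16343 + \frac{3}{38} = - \frac{621031}{38} \approx -16343.0$)
$\frac{m}{R{\left(G \right)}} = - \frac{621031}{38 \left(-31\right)} = \left(- \frac{621031}{38}\right) \left(- \frac{1}{31}\right) = \frac{621031}{1178}$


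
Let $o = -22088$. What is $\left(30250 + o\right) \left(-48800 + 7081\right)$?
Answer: $-340510478$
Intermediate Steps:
$\left(30250 + o\right) \left(-48800 + 7081\right) = \left(30250 - 22088\right) \left(-48800 + 7081\right) = 8162 \left(-41719\right) = -340510478$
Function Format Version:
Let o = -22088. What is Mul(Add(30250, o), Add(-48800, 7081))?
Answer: -340510478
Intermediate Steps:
Mul(Add(30250, o), Add(-48800, 7081)) = Mul(Add(30250, -22088), Add(-48800, 7081)) = Mul(8162, -41719) = -340510478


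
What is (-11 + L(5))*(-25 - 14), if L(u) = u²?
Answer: -546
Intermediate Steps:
(-11 + L(5))*(-25 - 14) = (-11 + 5²)*(-25 - 14) = (-11 + 25)*(-39) = 14*(-39) = -546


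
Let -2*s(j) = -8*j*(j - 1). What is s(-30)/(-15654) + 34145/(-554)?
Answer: -89427785/1445386 ≈ -61.871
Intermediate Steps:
s(j) = 4*j*(-1 + j) (s(j) = -(-4)*j*(j - 1) = -(-4)*j*(-1 + j) = 4*j*(-1 + j))
s(-30)/(-15654) + 34145/(-554) = (4*(-30)*(-1 - 30))/(-15654) + 34145/(-554) = (4*(-30)*(-31))*(-1/15654) + 34145*(-1/554) = 3720*(-1/15654) - 34145/554 = -620/2609 - 34145/554 = -89427785/1445386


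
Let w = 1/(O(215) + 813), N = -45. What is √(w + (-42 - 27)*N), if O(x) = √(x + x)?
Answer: √(2524366 + 3105*√430)/√(813 + √430) ≈ 55.723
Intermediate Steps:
O(x) = √2*√x (O(x) = √(2*x) = √2*√x)
w = 1/(813 + √430) (w = 1/(√2*√215 + 813) = 1/(√430 + 813) = 1/(813 + √430) ≈ 0.0011994)
√(w + (-42 - 27)*N) = √((813/660539 - √430/660539) + (-42 - 27)*(-45)) = √((813/660539 - √430/660539) - 69*(-45)) = √((813/660539 - √430/660539) + 3105) = √(2050974408/660539 - √430/660539)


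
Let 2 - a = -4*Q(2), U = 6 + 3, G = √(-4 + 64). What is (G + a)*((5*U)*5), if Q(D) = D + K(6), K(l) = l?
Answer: 7650 + 450*√15 ≈ 9392.8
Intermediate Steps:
Q(D) = 6 + D (Q(D) = D + 6 = 6 + D)
G = 2*√15 (G = √60 = 2*√15 ≈ 7.7460)
U = 9
a = 34 (a = 2 - (-4)*(6 + 2) = 2 - (-4)*8 = 2 - 1*(-32) = 2 + 32 = 34)
(G + a)*((5*U)*5) = (2*√15 + 34)*((5*9)*5) = (34 + 2*√15)*(45*5) = (34 + 2*√15)*225 = 7650 + 450*√15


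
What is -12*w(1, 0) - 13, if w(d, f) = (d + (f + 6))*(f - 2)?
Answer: 155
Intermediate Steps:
w(d, f) = (-2 + f)*(6 + d + f) (w(d, f) = (d + (6 + f))*(-2 + f) = (6 + d + f)*(-2 + f) = (-2 + f)*(6 + d + f))
-12*w(1, 0) - 13 = -12*(-12 + 0² - 2*1 + 4*0 + 1*0) - 13 = -12*(-12 + 0 - 2 + 0 + 0) - 13 = -12*(-14) - 13 = 168 - 13 = 155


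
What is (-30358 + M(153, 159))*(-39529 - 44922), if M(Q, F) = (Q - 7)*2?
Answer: 2539103766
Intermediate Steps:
M(Q, F) = -14 + 2*Q (M(Q, F) = (-7 + Q)*2 = -14 + 2*Q)
(-30358 + M(153, 159))*(-39529 - 44922) = (-30358 + (-14 + 2*153))*(-39529 - 44922) = (-30358 + (-14 + 306))*(-84451) = (-30358 + 292)*(-84451) = -30066*(-84451) = 2539103766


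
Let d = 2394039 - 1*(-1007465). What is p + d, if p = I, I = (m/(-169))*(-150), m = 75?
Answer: 574865426/169 ≈ 3.4016e+6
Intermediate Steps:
d = 3401504 (d = 2394039 + 1007465 = 3401504)
I = 11250/169 (I = (75/(-169))*(-150) = -1/169*75*(-150) = -75/169*(-150) = 11250/169 ≈ 66.568)
p = 11250/169 ≈ 66.568
p + d = 11250/169 + 3401504 = 574865426/169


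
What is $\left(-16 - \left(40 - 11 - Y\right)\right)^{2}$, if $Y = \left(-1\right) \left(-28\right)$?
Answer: $289$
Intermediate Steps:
$Y = 28$
$\left(-16 - \left(40 - 11 - Y\right)\right)^{2} = \left(-16 + \left(28 - \left(40 - 11\right)\right)\right)^{2} = \left(-16 + \left(28 - 29\right)\right)^{2} = \left(-16 - 1\right)^{2} = \left(-17\right)^{2} = 289$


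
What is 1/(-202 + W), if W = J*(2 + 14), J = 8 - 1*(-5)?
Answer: ⅙ ≈ 0.16667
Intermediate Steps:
J = 13 (J = 8 + 5 = 13)
W = 208 (W = 13*(2 + 14) = 13*16 = 208)
1/(-202 + W) = 1/(-202 + 208) = 1/6 = ⅙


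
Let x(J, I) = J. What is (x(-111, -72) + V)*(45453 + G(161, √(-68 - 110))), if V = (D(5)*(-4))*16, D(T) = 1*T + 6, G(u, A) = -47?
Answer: -37005890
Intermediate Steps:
D(T) = 6 + T (D(T) = T + 6 = 6 + T)
V = -704 (V = ((6 + 5)*(-4))*16 = (11*(-4))*16 = -44*16 = -704)
(x(-111, -72) + V)*(45453 + G(161, √(-68 - 110))) = (-111 - 704)*(45453 - 47) = -815*45406 = -37005890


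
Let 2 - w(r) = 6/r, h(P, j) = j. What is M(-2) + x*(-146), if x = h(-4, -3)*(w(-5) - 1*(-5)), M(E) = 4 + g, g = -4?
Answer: 17958/5 ≈ 3591.6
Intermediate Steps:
w(r) = 2 - 6/r
M(E) = 0 (M(E) = 4 - 4 = 0)
x = -123/5 (x = -3*((2 - 6/(-5)) - 1*(-5)) = -3*((2 - 6*(-⅕)) + 5) = -3*((2 + 6/5) + 5) = -3*(16/5 + 5) = -3*41/5 = -123/5 ≈ -24.600)
M(-2) + x*(-146) = 0 - 123/5*(-146) = 0 + 17958/5 = 17958/5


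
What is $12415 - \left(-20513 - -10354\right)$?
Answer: $22574$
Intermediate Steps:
$12415 - \left(-20513 - -10354\right) = 12415 - \left(-20513 + 10354\right) = 12415 - -10159 = 12415 + 10159 = 22574$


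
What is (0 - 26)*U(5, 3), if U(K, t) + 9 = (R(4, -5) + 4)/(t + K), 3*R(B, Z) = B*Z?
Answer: 728/3 ≈ 242.67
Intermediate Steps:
R(B, Z) = B*Z/3 (R(B, Z) = (B*Z)/3 = B*Z/3)
U(K, t) = -9 - 8/(3*(K + t)) (U(K, t) = -9 + ((⅓)*4*(-5) + 4)/(t + K) = -9 + (-20/3 + 4)/(K + t) = -9 - 8/(3*(K + t)))
(0 - 26)*U(5, 3) = (0 - 26)*((-8/3 - 9*5 - 9*3)/(5 + 3)) = -26*(-8/3 - 45 - 27)/8 = -13*(-224)/(4*3) = -26*(-28/3) = 728/3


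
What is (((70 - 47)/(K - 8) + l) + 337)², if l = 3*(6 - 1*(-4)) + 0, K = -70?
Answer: 818131609/6084 ≈ 1.3447e+5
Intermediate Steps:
l = 30 (l = 3*(6 + 4) + 0 = 3*10 + 0 = 30 + 0 = 30)
(((70 - 47)/(K - 8) + l) + 337)² = (((70 - 47)/(-70 - 8) + 30) + 337)² = ((23/(-78) + 30) + 337)² = ((23*(-1/78) + 30) + 337)² = ((-23/78 + 30) + 337)² = (2317/78 + 337)² = (28603/78)² = 818131609/6084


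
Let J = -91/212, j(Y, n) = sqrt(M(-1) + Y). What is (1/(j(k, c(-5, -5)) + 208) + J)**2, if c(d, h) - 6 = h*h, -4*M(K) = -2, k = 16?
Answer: 60572803785913/336243368563600 + 7782853*sqrt(66)/793026812650 ≈ 0.18023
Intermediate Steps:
M(K) = 1/2 (M(K) = -1/4*(-2) = 1/2)
c(d, h) = 6 + h**2 (c(d, h) = 6 + h*h = 6 + h**2)
j(Y, n) = sqrt(1/2 + Y)
J = -91/212 (J = -91*1/212 = -91/212 ≈ -0.42925)
(1/(j(k, c(-5, -5)) + 208) + J)**2 = (1/(sqrt(2 + 4*16)/2 + 208) - 91/212)**2 = (1/(sqrt(2 + 64)/2 + 208) - 91/212)**2 = (1/(sqrt(66)/2 + 208) - 91/212)**2 = (1/(208 + sqrt(66)/2) - 91/212)**2 = (-91/212 + 1/(208 + sqrt(66)/2))**2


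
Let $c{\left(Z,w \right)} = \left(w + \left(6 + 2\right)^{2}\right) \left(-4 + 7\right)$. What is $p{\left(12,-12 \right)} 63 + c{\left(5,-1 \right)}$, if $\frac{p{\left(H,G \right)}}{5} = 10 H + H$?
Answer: $41769$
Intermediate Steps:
$p{\left(H,G \right)} = 55 H$ ($p{\left(H,G \right)} = 5 \left(10 H + H\right) = 5 \cdot 11 H = 55 H$)
$c{\left(Z,w \right)} = 192 + 3 w$ ($c{\left(Z,w \right)} = \left(w + 8^{2}\right) 3 = \left(w + 64\right) 3 = \left(64 + w\right) 3 = 192 + 3 w$)
$p{\left(12,-12 \right)} 63 + c{\left(5,-1 \right)} = 55 \cdot 12 \cdot 63 + \left(192 + 3 \left(-1\right)\right) = 660 \cdot 63 + \left(192 - 3\right) = 41580 + 189 = 41769$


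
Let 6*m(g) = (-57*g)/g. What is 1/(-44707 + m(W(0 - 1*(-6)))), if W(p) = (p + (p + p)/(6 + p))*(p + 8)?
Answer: -2/89433 ≈ -2.2363e-5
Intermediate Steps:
W(p) = (8 + p)*(p + 2*p/(6 + p)) (W(p) = (p + (2*p)/(6 + p))*(8 + p) = (p + 2*p/(6 + p))*(8 + p) = (8 + p)*(p + 2*p/(6 + p)))
m(g) = -19/2 (m(g) = ((-57*g)/g)/6 = (1/6)*(-57) = -19/2)
1/(-44707 + m(W(0 - 1*(-6)))) = 1/(-44707 - 19/2) = 1/(-89433/2) = -2/89433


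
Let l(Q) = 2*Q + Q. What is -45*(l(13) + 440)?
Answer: -21555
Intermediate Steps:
l(Q) = 3*Q
-45*(l(13) + 440) = -45*(3*13 + 440) = -45*(39 + 440) = -45*479 = -21555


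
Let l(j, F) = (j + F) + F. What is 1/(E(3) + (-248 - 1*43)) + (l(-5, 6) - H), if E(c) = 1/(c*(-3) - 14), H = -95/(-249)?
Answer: 11025985/1666806 ≈ 6.6150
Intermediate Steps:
H = 95/249 (H = -95*(-1/249) = 95/249 ≈ 0.38153)
l(j, F) = j + 2*F (l(j, F) = (F + j) + F = j + 2*F)
E(c) = 1/(-14 - 3*c) (E(c) = 1/(-3*c - 14) = 1/(-14 - 3*c))
1/(E(3) + (-248 - 1*43)) + (l(-5, 6) - H) = 1/(-1/(14 + 3*3) + (-248 - 1*43)) + ((-5 + 2*6) - 1*95/249) = 1/(-1/(14 + 9) + (-248 - 43)) + ((-5 + 12) - 95/249) = 1/(-1/23 - 291) + (7 - 95/249) = 1/(-1*1/23 - 291) + 1648/249 = 1/(-1/23 - 291) + 1648/249 = 1/(-6694/23) + 1648/249 = -23/6694 + 1648/249 = 11025985/1666806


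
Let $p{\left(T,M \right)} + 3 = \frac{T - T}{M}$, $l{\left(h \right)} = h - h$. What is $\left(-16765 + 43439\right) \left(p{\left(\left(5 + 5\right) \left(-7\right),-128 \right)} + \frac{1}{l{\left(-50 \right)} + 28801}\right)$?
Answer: $- \frac{2304686948}{28801} \approx -80021.0$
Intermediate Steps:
$l{\left(h \right)} = 0$
$p{\left(T,M \right)} = -3$ ($p{\left(T,M \right)} = -3 + \frac{T - T}{M} = -3 + \frac{0}{M} = -3 + 0 = -3$)
$\left(-16765 + 43439\right) \left(p{\left(\left(5 + 5\right) \left(-7\right),-128 \right)} + \frac{1}{l{\left(-50 \right)} + 28801}\right) = \left(-16765 + 43439\right) \left(-3 + \frac{1}{0 + 28801}\right) = 26674 \left(-3 + \frac{1}{28801}\right) = 26674 \left(- \frac{86402}{28801}\right) = - \frac{2304686948}{28801}$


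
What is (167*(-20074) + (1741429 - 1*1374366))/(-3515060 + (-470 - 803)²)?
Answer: 2985295/1894531 ≈ 1.5757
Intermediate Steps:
(167*(-20074) + (1741429 - 1*1374366))/(-3515060 + (-470 - 803)²) = (-3352358 + (1741429 - 1374366))/(-3515060 + (-1273)²) = (-3352358 + 367063)/(-3515060 + 1620529) = -2985295/(-1894531) = -2985295*(-1/1894531) = 2985295/1894531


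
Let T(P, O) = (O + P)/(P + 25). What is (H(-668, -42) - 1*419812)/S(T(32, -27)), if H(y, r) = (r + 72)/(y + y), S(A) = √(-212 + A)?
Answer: 280434431*I*√688503/8068772 ≈ 28839.0*I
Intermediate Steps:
T(P, O) = (O + P)/(25 + P)
H(y, r) = (72 + r)/(2*y) (H(y, r) = (72 + r)/((2*y)) = (72 + r)*(1/(2*y)) = (72 + r)/(2*y))
(H(-668, -42) - 1*419812)/S(T(32, -27)) = ((½)*(72 - 42)/(-668) - 1*419812)/(√(-212 + (-27 + 32)/(25 + 32))) = ((½)*(-1/668)*30 - 419812)/(√(-212 + 5/57)) = (-15/668 - 419812)/(√(-212 + (1/57)*5)) = -280434431/(668*√(-212 + 5/57)) = -280434431*(-I*√688503/12079)/668 = -(-280434431)*I*√688503/8068772 = 280434431*I*√688503/8068772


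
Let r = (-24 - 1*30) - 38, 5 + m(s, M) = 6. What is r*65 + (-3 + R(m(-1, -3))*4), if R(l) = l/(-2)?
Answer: -5985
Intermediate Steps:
m(s, M) = 1 (m(s, M) = -5 + 6 = 1)
R(l) = -l/2 (R(l) = l*(-1/2) = -l/2)
r = -92 (r = (-24 - 30) - 38 = -54 - 38 = -92)
r*65 + (-3 + R(m(-1, -3))*4) = -92*65 + (-3 - 1/2*1*4) = -5980 + (-3 - 1/2*4) = -5980 + (-3 - 2) = -5980 - 5 = -5985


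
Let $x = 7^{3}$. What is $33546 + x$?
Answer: $33889$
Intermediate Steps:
$x = 343$
$33546 + x = 33546 + 343 = 33889$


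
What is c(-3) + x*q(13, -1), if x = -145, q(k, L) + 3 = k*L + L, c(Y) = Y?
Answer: 2462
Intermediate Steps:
q(k, L) = -3 + L + L*k (q(k, L) = -3 + (k*L + L) = -3 + (L*k + L) = -3 + (L + L*k) = -3 + L + L*k)
c(-3) + x*q(13, -1) = -3 - 145*(-3 - 1 - 1*13) = -3 - 145*(-3 - 1 - 13) = -3 - 145*(-17) = -3 + 2465 = 2462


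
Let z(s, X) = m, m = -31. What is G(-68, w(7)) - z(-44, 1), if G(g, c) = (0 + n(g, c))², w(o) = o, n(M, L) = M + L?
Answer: 3752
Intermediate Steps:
n(M, L) = L + M
G(g, c) = (c + g)² (G(g, c) = (0 + (c + g))² = (c + g)²)
z(s, X) = -31
G(-68, w(7)) - z(-44, 1) = (7 - 68)² - 1*(-31) = (-61)² + 31 = 3721 + 31 = 3752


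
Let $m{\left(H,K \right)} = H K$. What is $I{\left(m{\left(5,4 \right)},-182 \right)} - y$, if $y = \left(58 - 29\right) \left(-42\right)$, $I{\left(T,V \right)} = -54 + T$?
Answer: $1184$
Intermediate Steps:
$y = -1218$ ($y = 29 \left(-42\right) = -1218$)
$I{\left(m{\left(5,4 \right)},-182 \right)} - y = \left(-54 + 5 \cdot 4\right) - -1218 = \left(-54 + 20\right) + 1218 = -34 + 1218 = 1184$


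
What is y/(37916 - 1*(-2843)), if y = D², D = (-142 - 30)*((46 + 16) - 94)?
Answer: 30294016/40759 ≈ 743.25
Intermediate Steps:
D = 5504 (D = -172*(62 - 94) = -172*(-32) = 5504)
y = 30294016 (y = 5504² = 30294016)
y/(37916 - 1*(-2843)) = 30294016/(37916 - 1*(-2843)) = 30294016/(37916 + 2843) = 30294016/40759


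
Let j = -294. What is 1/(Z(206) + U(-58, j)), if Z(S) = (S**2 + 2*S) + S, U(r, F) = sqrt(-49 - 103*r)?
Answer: 43054/1853640991 - 5*sqrt(237)/1853640991 ≈ 2.3185e-5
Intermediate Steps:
Z(S) = S**2 + 3*S
1/(Z(206) + U(-58, j)) = 1/(206*(3 + 206) + sqrt(-49 - 103*(-58))) = 1/(206*209 + sqrt(-49 + 5974)) = 1/(43054 + sqrt(5925)) = 1/(43054 + 5*sqrt(237))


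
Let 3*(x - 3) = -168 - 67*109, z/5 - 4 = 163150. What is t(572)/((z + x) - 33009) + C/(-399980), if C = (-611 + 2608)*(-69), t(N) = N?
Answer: 46176444819/133754511940 ≈ 0.34523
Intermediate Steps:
z = 815770 (z = 20 + 5*163150 = 20 + 815750 = 815770)
x = -7462/3 (x = 3 + (-168 - 67*109)/3 = 3 + (-168 - 7303)/3 = 3 + (1/3)*(-7471) = 3 - 7471/3 = -7462/3 ≈ -2487.3)
C = -137793 (C = 1997*(-69) = -137793)
t(572)/((z + x) - 33009) + C/(-399980) = 572/((815770 - 7462/3) - 33009) - 137793/(-399980) = 572/(2439848/3 - 33009) - 137793*(-1/399980) = 572/(2340821/3) + 137793/399980 = 572*(3/2340821) + 137793/399980 = 1716/2340821 + 137793/399980 = 46176444819/133754511940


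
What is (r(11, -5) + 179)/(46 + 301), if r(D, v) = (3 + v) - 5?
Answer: 172/347 ≈ 0.49568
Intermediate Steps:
r(D, v) = -2 + v
(r(11, -5) + 179)/(46 + 301) = ((-2 - 5) + 179)/(46 + 301) = (-7 + 179)/347 = 172*(1/347) = 172/347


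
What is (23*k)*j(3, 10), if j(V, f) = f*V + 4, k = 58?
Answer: 45356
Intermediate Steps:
j(V, f) = 4 + V*f (j(V, f) = V*f + 4 = 4 + V*f)
(23*k)*j(3, 10) = (23*58)*(4 + 3*10) = 1334*(4 + 30) = 1334*34 = 45356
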